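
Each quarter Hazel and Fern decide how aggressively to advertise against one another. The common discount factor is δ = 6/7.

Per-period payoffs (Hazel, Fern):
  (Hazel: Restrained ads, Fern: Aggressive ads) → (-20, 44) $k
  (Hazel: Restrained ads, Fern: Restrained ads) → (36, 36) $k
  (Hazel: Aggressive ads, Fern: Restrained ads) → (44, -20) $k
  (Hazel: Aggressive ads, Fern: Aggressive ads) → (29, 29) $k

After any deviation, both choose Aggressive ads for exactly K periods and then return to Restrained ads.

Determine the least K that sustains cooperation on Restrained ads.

IC: δ(1−δ^K)/(1−δ) ≥ (44−36)/(36−29) = 8/7.
With δ = 6/7: need 1 − δ^K ≥ 8/7·(1−6/7)/(6/7), i.e. δ^K ≤ 0.8095.
Since (6/7)^1 = 0.8571 and (6/7)^2 = 0.7347, the smallest such K is 2.

2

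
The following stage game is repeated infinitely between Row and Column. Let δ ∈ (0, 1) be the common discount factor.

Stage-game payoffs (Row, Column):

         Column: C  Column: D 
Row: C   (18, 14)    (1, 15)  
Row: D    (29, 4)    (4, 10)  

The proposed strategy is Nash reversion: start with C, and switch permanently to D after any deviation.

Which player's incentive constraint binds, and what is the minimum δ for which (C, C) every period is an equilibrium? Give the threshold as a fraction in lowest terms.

Row; δ ≥ 11/25

Row's threshold: (29−18)/(29−4) = 11/25.
Column's threshold: (15−14)/(15−10) = 1/5.
11/25 > 1/5, so Row binds and δ* = 11/25.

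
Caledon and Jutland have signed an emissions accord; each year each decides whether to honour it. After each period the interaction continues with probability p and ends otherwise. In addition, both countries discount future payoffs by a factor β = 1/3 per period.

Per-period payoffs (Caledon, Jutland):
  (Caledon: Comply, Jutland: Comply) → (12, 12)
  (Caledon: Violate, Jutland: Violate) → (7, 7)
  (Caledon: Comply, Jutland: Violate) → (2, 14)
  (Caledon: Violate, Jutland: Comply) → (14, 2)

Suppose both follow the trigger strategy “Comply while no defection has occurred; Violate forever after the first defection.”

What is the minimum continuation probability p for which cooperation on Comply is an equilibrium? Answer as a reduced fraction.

6/7

Expected continuation weight on next period's payoff is β·p = 1/3·p, which plays the role of the discount factor.
Cooperation requires 1/3·p ≥ (14−12)/(14−7) = 2/7, hence p ≥ 6/7.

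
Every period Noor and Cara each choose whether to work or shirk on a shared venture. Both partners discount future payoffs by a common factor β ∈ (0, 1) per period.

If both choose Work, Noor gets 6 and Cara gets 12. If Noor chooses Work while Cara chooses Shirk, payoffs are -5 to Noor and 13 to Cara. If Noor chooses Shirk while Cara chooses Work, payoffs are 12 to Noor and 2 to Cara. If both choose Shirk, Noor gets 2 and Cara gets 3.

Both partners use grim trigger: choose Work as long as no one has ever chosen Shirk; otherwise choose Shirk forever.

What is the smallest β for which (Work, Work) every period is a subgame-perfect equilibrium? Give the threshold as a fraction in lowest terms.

3/5

For Noor: deviation gain 12−6 = 6, per-period punishment loss 6−2 = 4. IC gives β ≥ 6/10 = 3/5.
For Cara: gain 1, loss 9 per period, so β ≥ 1/10.
The tighter constraint is Noor's, so cooperation needs β ≥ 3/5.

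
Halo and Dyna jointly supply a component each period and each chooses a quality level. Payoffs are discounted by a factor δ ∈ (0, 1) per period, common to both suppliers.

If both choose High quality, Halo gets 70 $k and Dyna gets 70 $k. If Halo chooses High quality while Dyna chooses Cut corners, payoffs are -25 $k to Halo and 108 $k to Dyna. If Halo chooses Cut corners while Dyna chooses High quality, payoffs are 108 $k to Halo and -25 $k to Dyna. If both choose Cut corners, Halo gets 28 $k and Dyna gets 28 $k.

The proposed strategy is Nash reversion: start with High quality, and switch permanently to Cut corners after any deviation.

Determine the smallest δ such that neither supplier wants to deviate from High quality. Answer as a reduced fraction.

19/40

70/(1−δ) ≥ 108 + 28δ/(1−δ)
70 ≥ 108 − 80δ
δ ≥ 38/80 = 19/40.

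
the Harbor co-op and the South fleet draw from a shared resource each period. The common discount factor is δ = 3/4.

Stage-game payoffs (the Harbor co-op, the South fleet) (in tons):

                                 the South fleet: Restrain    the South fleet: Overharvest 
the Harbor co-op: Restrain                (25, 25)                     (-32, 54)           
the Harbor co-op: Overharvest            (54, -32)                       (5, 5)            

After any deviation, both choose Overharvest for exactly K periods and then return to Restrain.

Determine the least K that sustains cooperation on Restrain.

No profitable deviation requires (25−5)(δ+…+δ^K) ≥ 54−25, i.e. δ+…+δ^K ≥ 29/20 ≈ 1.4500.
With δ = 3/4, the partial sums are K=1: 0.7500, K=2: 1.3125, K=3: 1.7344.
K = 3 is the first length at which the sum reaches 1.4500.

3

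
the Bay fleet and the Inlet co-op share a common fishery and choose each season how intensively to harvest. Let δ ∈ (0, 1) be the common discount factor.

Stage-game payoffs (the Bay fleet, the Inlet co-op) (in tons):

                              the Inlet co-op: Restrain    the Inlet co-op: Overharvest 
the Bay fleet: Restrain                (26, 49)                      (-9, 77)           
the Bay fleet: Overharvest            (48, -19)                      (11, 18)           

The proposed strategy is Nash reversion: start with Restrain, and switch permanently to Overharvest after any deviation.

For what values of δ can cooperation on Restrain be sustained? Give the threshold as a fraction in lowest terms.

22/37

For the Bay fleet: deviation gain 48−26 = 22, per-period punishment loss 26−11 = 15. IC gives δ ≥ 22/37.
For the Inlet co-op: gain 28, loss 31 per period, so δ ≥ 28/59.
The tighter constraint is the Bay fleet's, so cooperation needs δ ≥ 22/37.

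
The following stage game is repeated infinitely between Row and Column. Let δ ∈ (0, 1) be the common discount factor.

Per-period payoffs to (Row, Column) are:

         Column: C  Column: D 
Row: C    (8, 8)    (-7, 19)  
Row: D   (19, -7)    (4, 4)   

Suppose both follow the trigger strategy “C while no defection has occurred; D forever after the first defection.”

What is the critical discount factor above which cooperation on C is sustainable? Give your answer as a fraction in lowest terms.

11/15

One-period gain from deviating is 19 − 8 = 11. The loss is 8 − 4 = 4 in every subsequent period, with present value 4·δ/(1−δ).
Deviation is unprofitable when 4·δ/(1−δ) ≥ 11, i.e. δ/(1−δ) ≥ 11/4.
Equivalently δ ≥ 11/(11+4) = 11/15.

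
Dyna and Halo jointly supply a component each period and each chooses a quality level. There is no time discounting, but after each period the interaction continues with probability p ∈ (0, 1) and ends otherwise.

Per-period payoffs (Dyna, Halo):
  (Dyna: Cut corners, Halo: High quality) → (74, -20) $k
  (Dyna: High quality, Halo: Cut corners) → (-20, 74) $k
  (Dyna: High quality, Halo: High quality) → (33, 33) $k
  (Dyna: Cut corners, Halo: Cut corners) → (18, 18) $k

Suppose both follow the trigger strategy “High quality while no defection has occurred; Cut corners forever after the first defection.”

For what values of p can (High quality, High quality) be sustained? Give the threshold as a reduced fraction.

41/56

With no time discounting, the continuation probability p plays the role of the discount factor.
Grim-trigger IC: 33/(1−p) ≥ 74 + 18p/(1−p) ⇒ p ≥ (74−33)/(74−18) = 41/56.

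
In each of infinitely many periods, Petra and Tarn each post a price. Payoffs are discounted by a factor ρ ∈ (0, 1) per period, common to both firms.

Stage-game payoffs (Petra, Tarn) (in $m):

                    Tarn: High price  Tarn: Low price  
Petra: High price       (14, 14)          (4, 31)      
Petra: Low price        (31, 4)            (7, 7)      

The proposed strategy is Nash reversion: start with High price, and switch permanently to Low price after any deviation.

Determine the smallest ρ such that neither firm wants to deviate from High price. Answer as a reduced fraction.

17/24

One-period gain from deviating is 31 − 14 = 17. The loss is 14 − 7 = 7 in every subsequent period, with present value 7·ρ/(1−ρ).
Deviation is unprofitable when 7·ρ/(1−ρ) ≥ 17, i.e. ρ/(1−ρ) ≥ 17/7.
Equivalently ρ ≥ 17/(17+7) = 17/24.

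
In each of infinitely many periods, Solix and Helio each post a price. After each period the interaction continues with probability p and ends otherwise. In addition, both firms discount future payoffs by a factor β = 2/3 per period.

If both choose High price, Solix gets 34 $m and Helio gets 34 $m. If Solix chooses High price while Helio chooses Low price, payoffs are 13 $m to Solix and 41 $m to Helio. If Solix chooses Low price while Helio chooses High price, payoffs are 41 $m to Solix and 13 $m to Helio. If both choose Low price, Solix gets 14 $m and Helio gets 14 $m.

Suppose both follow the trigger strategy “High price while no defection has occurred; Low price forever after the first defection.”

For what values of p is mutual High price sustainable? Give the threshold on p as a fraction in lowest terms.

With continuation probability p and discount β, the effective per-period discount factor is βp.
Grim-trigger IC: βp ≥ (41−34)/(41−14) = 7/27.
So p ≥ (7/27)/(2/3) = 7/18.

7/18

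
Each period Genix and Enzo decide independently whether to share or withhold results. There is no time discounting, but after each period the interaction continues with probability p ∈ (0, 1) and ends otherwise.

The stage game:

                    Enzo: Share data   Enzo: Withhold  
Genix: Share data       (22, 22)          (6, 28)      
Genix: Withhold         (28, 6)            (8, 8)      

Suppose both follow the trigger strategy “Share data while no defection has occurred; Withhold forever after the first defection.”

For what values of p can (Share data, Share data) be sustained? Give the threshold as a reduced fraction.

Expected cooperation value is 22 + p·22 + p²·22 + … = 22/(1−p); deviation gives 28 + p·8/(1−p).
22 ≥ 28(1−p) + 8p ⇒ 20p ≥ 6 ⇒ p ≥ 6/20 = 3/10.

3/10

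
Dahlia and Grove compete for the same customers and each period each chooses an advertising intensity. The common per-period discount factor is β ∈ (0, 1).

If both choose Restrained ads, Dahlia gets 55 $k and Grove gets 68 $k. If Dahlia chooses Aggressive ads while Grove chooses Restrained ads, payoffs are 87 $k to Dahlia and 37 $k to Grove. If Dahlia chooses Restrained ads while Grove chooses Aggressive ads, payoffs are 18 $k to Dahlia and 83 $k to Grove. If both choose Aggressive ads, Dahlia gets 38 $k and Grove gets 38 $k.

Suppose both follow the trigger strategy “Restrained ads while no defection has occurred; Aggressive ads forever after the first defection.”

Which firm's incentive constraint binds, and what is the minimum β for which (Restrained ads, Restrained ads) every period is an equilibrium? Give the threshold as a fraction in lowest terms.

For Dahlia: deviation gain 87−55 = 32, per-period punishment loss 55−38 = 17. IC gives β ≥ 32/49.
For Grove: gain 15, loss 30 per period, so β ≥ 15/45 = 1/3.
The tighter constraint is Dahlia's, so cooperation needs β ≥ 32/49.

Dahlia; β ≥ 32/49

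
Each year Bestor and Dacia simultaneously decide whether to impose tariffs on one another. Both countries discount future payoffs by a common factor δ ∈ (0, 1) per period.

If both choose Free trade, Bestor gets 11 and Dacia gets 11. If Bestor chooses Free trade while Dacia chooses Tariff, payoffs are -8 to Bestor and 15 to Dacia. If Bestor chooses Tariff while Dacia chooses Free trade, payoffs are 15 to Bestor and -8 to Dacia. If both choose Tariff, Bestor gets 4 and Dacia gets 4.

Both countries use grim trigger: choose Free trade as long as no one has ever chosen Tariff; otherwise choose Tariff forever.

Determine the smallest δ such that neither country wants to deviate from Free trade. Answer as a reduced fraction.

4/11

Cooperation forever yields 11 each period: 11/(1−δ).
Deviating yields 15 once, then 4 forever: 15 + 4δ/(1−δ).
No profitable deviation requires 11/(1−δ) ≥ 15 + 4δ/(1−δ).
Multiplying by (1−δ): 11 ≥ 15(1−δ) + 4δ = 15 − 11δ.
So 11δ ≥ 4, i.e. δ ≥ 4/11.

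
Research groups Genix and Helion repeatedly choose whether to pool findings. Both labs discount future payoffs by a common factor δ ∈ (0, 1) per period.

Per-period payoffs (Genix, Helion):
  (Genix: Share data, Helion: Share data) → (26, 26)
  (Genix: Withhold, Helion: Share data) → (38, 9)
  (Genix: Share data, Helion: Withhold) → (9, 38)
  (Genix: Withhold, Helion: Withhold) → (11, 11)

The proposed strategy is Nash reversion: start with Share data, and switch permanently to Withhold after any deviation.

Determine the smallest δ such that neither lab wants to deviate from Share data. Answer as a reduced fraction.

Under grim trigger the critical discount factor is (T−C)/(T−P) with T = 38, C = 26, P = 11.
δ* = (38−26)/(38−11) = 12/27 = 4/9.

4/9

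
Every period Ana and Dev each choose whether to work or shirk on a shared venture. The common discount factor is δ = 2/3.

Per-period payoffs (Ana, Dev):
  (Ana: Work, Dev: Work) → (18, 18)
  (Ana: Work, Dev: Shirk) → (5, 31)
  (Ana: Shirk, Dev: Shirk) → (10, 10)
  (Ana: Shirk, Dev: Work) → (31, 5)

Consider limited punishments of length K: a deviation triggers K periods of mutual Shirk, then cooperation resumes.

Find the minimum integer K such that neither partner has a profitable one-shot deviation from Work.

5

Need Σ_{k=1}^{K} δ^k ≥ (31−18)/(18−10) = 1.6250 at δ = 2/3.
At K = 4 the sum is 1.6049 < 1.6250; at K = 5 it is 1.7366 ≥ 1.6250.
So the minimum punishment length is K = 5.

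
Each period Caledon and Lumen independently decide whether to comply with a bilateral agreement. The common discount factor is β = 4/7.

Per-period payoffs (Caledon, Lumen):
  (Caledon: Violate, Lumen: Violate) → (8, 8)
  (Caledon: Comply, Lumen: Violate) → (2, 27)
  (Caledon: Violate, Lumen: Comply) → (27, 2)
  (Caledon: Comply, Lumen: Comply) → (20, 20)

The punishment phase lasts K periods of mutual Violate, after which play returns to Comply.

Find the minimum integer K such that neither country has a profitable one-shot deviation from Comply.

2

IC: β(1−β^K)/(1−β) ≥ (27−20)/(20−8) = 7/12.
With β = 4/7: need 1 − β^K ≥ 7/12·(1−4/7)/(4/7), i.e. β^K ≤ 0.5625.
Since (4/7)^1 = 0.5714 and (4/7)^2 = 0.3265, the smallest such K is 2.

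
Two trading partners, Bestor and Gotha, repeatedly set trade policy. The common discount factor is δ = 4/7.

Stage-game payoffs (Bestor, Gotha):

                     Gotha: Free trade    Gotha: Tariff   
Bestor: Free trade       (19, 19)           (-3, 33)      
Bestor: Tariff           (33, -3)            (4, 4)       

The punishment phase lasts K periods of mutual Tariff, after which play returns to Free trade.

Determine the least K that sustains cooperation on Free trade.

IC: δ(1−δ^K)/(1−δ) ≥ (33−19)/(19−4) = 14/15.
With δ = 4/7: need 1 − δ^K ≥ 14/15·(1−4/7)/(4/7), i.e. δ^K ≤ 0.3000.
Since (4/7)^2 = 0.3265 and (4/7)^3 = 0.1866, the smallest such K is 3.

3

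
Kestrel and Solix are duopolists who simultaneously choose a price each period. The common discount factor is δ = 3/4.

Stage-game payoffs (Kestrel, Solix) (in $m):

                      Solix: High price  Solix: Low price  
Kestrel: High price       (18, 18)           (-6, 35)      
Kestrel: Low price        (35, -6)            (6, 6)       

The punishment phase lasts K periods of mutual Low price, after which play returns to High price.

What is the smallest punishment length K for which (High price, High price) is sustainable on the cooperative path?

IC: δ(1−δ^K)/(1−δ) ≥ (35−18)/(18−6) = 17/12.
With δ = 3/4: need 1 − δ^K ≥ 17/12·(1−3/4)/(3/4), i.e. δ^K ≤ 0.5278.
Since (3/4)^2 = 0.5625 and (3/4)^3 = 0.4219, the smallest such K is 3.

3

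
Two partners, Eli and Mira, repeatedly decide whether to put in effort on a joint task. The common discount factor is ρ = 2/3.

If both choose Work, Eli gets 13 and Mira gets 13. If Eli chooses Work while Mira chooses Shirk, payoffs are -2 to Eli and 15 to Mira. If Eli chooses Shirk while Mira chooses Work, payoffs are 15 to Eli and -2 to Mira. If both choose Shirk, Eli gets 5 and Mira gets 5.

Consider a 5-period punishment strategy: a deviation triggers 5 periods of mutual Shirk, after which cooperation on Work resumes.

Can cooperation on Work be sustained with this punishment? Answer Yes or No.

Comparing payoff streams over the 6 periods until play realigns: cooperate → 13(1+ρ+…+ρ^5); deviate → 15 + 5(ρ+…+ρ^5).
Cooperation is sustained iff (13−5)(ρ+…+ρ^5) ≥ 15−13.
ρ+…+ρ^5 = 2/3·(1−(2/3)^5)/(1−2/3) = 1.7366, and (15−13)/(13−5) = 0.2500.
1.7366 ≥ 0.2500, so cooperation is sustainable.

Yes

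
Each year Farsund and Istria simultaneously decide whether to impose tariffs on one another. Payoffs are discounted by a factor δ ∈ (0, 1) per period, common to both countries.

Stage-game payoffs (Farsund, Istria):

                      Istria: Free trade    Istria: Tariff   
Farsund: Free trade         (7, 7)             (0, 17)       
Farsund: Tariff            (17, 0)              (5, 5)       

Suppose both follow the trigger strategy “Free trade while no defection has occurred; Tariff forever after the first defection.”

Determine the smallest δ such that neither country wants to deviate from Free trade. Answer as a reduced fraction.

5/6

Under grim trigger the critical discount factor is (T−C)/(T−P) with T = 17, C = 7, P = 5.
δ* = (17−7)/(17−5) = 10/12 = 5/6.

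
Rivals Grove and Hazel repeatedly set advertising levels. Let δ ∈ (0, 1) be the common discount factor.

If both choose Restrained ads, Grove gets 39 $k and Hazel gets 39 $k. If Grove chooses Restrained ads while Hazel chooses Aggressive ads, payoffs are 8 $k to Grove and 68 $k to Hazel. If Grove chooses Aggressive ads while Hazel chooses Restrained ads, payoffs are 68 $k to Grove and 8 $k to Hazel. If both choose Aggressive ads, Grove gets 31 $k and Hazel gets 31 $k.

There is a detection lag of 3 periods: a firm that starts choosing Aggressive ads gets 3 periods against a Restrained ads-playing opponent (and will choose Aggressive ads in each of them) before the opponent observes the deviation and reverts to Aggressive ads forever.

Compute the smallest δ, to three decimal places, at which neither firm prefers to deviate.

A deviator earns 68 for 3 periods, then 31 forever; cooperating earns 39 forever. Multiplying the IC by (1−δ):
39 ≥ 68(1−δ^3) + 31δ^3, so 37·δ^3 ≥ 29 and δ^3 ≥ 29/37.
δ ≥ (29/37)^(1/3) ≈ 0.922.

0.922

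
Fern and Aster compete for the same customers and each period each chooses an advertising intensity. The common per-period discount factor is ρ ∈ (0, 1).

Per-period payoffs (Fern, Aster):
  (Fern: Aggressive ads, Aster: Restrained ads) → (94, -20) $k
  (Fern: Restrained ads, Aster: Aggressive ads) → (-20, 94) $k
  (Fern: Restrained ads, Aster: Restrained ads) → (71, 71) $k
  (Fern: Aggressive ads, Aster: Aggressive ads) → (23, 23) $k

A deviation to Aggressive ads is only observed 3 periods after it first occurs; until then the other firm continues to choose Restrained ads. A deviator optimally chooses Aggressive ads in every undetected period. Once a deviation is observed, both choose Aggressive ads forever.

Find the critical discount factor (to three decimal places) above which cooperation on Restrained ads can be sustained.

0.687

The best deviation is to choose Aggressive ads for all 3 undetected periods, earning 94 each, then 23 forever once detected.
Deviation value: 94(1−ρ^3)/(1−ρ) + 23ρ^3/(1−ρ); cooperation value: 71/(1−ρ).
IC: 71 ≥ 94(1−ρ^3) + 23ρ^3 = 94 − 71ρ^3.
So ρ^3 ≥ 23/71, giving ρ ≥ (23/71)^(1/3) ≈ 0.687.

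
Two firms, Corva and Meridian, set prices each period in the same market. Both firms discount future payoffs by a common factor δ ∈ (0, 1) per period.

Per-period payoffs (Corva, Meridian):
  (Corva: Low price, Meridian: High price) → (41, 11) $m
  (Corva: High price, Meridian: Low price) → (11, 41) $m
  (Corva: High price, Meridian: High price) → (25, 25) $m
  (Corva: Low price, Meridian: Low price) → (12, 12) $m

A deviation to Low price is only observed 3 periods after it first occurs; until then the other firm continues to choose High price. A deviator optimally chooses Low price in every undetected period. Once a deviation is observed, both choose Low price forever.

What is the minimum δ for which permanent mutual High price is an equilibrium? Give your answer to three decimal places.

Deviating for the 3 undetected periods gains 41−25 = 16 per period over cooperation, then loses 25−12 = 13 per period forever once punishment starts.
Gain: 16(1 + δ + … + δ^2); loss: 13·δ^3/(1−δ).
No profitable deviation ⇔ 16(1−δ^3) ≤ 13·δ^3, i.e. δ^3 ≥ 16/(16+13) = 16/29.
Hence δ ≥ (16/29)^(1/3) ≈ 0.820.

0.820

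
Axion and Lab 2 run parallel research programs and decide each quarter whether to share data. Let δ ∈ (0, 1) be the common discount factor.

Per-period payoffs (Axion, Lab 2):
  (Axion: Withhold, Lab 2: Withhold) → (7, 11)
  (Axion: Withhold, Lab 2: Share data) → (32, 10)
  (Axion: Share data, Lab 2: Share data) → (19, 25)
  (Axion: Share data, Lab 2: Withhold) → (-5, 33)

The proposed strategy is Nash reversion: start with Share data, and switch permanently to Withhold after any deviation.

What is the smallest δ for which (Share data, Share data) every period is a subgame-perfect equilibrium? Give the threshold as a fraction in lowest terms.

For Axion: deviation gain 32−19 = 13, per-period punishment loss 19−7 = 12. IC gives δ ≥ 13/25.
For Lab 2: gain 8, loss 14 per period, so δ ≥ 8/22 = 4/11.
The tighter constraint is Axion's, so cooperation needs δ ≥ 13/25.

13/25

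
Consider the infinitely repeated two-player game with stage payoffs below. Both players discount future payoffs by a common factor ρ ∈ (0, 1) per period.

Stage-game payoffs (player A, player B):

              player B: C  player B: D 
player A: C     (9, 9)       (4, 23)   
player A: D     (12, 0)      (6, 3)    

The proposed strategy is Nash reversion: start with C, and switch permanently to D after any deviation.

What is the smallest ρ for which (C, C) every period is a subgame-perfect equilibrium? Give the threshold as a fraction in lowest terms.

For player A: deviation gain 12−9 = 3, per-period punishment loss 9−6 = 3. IC gives ρ ≥ 3/6 = 1/2.
For player B: gain 14, loss 6 per period, so ρ ≥ 14/20 = 7/10.
The tighter constraint is player B's, so cooperation needs ρ ≥ 7/10.

7/10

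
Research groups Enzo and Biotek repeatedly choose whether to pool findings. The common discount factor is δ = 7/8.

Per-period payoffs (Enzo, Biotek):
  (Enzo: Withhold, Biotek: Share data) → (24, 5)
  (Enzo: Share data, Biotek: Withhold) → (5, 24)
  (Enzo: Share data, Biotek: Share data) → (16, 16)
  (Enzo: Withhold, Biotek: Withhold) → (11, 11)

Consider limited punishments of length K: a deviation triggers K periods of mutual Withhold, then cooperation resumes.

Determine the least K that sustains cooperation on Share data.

2

No profitable deviation requires (16−11)(δ+…+δ^K) ≥ 24−16, i.e. δ+…+δ^K ≥ 8/5 ≈ 1.6000.
With δ = 7/8, the partial sums are K=1: 0.8750, K=2: 1.6406.
K = 2 is the first length at which the sum reaches 1.6000.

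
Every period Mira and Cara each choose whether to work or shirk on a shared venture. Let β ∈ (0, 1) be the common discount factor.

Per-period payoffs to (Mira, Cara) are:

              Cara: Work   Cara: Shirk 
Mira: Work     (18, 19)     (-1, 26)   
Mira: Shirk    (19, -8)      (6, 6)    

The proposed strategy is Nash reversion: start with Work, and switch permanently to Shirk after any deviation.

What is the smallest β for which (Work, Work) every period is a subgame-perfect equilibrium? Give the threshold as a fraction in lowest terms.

7/20

Mira's threshold: (19−18)/(19−6) = 1/13.
Cara's threshold: (26−19)/(26−6) = 7/20.
1/13 < 7/20, so Cara binds and β* = 7/20.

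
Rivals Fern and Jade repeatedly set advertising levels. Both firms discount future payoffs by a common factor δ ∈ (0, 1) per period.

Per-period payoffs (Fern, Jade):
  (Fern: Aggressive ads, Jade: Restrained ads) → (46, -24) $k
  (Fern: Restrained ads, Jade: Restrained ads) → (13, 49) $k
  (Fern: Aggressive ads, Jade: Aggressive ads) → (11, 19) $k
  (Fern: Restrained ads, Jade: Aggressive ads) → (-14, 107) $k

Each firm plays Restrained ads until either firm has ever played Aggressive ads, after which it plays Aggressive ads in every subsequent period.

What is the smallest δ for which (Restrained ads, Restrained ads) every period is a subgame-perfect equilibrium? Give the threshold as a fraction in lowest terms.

33/35

Fern's threshold: (46−13)/(46−11) = 33/35.
Jade's threshold: (107−49)/(107−19) = 29/44.
33/35 > 29/44, so Fern binds and δ* = 33/35.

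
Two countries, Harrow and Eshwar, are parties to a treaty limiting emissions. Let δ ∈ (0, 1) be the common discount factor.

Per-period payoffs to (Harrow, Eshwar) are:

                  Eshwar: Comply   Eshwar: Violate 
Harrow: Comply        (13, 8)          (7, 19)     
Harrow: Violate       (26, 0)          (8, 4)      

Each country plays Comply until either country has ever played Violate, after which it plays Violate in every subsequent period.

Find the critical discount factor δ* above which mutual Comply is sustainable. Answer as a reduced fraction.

For Harrow: deviation gain 26−13 = 13, per-period punishment loss 13−8 = 5. IC gives δ ≥ 13/18.
For Eshwar: gain 11, loss 4 per period, so δ ≥ 11/15.
The tighter constraint is Eshwar's, so cooperation needs δ ≥ 11/15.

11/15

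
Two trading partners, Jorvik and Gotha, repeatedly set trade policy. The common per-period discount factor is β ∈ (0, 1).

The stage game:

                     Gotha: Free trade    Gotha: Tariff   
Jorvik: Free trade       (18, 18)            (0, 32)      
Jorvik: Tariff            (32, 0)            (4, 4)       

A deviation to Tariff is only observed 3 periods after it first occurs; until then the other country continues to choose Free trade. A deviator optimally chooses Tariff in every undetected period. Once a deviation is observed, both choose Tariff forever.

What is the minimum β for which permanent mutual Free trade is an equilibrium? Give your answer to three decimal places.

A deviator earns 32 for 3 periods, then 4 forever; cooperating earns 18 forever. Multiplying the IC by (1−β):
18 ≥ 32(1−β^3) + 4β^3, so 28·β^3 ≥ 14 and β^3 ≥ 1/2.
β ≥ (1/2)^(1/3) ≈ 0.794.

0.794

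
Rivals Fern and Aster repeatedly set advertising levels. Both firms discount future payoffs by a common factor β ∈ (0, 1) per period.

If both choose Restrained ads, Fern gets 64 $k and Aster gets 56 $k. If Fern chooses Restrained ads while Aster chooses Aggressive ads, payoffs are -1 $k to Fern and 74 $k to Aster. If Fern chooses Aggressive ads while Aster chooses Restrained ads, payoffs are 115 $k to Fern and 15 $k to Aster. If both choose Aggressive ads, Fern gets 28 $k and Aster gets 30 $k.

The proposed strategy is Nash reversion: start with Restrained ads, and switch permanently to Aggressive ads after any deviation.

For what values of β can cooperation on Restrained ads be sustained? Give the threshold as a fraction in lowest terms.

17/29

For Fern: deviation gain 115−64 = 51, per-period punishment loss 64−28 = 36. IC gives β ≥ 51/87 = 17/29.
For Aster: gain 18, loss 26 per period, so β ≥ 18/44 = 9/22.
The tighter constraint is Fern's, so cooperation needs β ≥ 17/29.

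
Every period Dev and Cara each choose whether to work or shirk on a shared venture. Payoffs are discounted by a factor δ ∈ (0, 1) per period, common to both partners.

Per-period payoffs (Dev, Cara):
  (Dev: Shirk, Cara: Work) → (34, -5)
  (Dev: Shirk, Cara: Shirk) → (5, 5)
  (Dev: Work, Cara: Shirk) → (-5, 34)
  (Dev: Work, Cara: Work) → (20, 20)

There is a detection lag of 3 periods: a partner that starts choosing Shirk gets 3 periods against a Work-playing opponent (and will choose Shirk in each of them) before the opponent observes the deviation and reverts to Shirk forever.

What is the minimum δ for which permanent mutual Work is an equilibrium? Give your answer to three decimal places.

The best deviation is to choose Shirk for all 3 undetected periods, earning 34 each, then 5 forever once detected.
Deviation value: 34(1−δ^3)/(1−δ) + 5δ^3/(1−δ); cooperation value: 20/(1−δ).
IC: 20 ≥ 34(1−δ^3) + 5δ^3 = 34 − 29δ^3.
So δ^3 ≥ 14/29, giving δ ≥ (14/29)^(1/3) ≈ 0.784.

0.784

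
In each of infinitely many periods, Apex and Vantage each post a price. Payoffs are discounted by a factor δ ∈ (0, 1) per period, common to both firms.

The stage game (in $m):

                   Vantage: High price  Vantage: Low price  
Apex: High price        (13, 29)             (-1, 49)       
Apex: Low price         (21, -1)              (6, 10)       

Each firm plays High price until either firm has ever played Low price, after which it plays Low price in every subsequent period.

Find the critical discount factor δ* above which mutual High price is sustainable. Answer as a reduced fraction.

8/15

For Apex: deviation gain 21−13 = 8, per-period punishment loss 13−6 = 7. IC gives δ ≥ 8/15.
For Vantage: gain 20, loss 19 per period, so δ ≥ 20/39.
The tighter constraint is Apex's, so cooperation needs δ ≥ 8/15.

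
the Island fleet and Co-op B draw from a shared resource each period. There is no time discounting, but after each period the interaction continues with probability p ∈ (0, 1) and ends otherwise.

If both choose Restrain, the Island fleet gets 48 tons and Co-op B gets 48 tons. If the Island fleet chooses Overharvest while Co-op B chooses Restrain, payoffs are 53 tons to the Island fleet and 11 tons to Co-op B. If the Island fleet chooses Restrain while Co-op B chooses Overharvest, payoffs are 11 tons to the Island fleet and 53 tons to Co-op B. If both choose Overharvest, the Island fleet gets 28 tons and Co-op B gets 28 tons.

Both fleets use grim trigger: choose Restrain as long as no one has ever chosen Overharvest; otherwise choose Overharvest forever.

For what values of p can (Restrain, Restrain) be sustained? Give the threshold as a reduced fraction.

Expected cooperation value is 48 + p·48 + p²·48 + … = 48/(1−p); deviation gives 53 + p·28/(1−p).
48 ≥ 53(1−p) + 28p ⇒ 25p ≥ 5 ⇒ p ≥ 5/25 = 1/5.

1/5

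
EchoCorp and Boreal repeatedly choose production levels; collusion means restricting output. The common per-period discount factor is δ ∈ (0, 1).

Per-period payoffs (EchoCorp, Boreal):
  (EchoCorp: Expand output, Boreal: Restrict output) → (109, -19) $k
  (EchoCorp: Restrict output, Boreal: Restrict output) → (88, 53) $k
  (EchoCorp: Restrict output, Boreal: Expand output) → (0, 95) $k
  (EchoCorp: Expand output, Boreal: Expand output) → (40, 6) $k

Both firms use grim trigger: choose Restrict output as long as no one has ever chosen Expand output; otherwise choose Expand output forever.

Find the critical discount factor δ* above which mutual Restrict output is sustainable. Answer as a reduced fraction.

42/89

EchoCorp's threshold: (109−88)/(109−40) = 7/23.
Boreal's threshold: (95−53)/(95−6) = 42/89.
7/23 < 42/89, so Boreal binds and δ* = 42/89.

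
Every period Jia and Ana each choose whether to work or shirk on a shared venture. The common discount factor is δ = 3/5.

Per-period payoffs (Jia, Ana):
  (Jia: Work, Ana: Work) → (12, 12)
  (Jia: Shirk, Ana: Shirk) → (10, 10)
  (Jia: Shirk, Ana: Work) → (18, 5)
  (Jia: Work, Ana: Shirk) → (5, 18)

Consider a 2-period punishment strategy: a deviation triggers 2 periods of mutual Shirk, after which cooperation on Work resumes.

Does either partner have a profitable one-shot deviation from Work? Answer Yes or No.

IC: δ+…+δ^2 ≥ (18−12)/(12−10) = 3.
At δ = 3/5: partial sum = 0.9600 < 3.0000. Cooperation not sustainable.

Yes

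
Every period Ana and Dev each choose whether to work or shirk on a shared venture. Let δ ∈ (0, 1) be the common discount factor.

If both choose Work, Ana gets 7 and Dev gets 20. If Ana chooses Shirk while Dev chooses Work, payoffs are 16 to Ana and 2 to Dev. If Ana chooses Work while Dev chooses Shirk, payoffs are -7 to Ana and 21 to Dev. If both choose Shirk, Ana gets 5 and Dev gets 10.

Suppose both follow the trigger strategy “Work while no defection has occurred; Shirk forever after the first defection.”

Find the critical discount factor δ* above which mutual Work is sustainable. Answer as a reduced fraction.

For Ana: deviation gain 16−7 = 9, per-period punishment loss 7−5 = 2. IC gives δ ≥ 9/11.
For Dev: gain 1, loss 10 per period, so δ ≥ 1/11.
The tighter constraint is Ana's, so cooperation needs δ ≥ 9/11.

9/11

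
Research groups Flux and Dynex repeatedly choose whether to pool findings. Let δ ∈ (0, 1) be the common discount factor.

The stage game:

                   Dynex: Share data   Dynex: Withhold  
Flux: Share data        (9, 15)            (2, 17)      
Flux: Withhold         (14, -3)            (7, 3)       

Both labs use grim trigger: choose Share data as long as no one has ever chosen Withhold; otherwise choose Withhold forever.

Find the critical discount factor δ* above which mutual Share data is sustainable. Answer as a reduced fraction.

Flux: cooperation gives 9 each period; deviation gives 14 once then 7 forever.
  9/(1−δ) ≥ 14 + 7δ/(1−δ) ⇒ δ ≥ 5/7.
Dynex: cooperation gives 15 each period; deviation gives 17 once then 3 forever.
  δ ≥ 2/14 = 1/7.
Both must hold, so the binding constraint is Flux's: δ ≥ 5/7.

5/7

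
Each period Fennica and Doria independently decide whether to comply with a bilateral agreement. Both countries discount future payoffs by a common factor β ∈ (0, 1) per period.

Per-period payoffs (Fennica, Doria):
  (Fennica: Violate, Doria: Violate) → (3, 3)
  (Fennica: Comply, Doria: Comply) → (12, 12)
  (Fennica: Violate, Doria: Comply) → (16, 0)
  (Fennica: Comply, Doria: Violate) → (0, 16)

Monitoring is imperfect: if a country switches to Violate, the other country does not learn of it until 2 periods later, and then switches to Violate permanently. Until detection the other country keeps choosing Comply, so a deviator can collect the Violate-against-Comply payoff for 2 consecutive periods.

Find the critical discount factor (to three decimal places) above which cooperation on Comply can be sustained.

Deviating for the 2 undetected periods gains 16−12 = 4 per period over cooperation, then loses 12−3 = 9 per period forever once punishment starts.
Gain: 4(1 + β + … + β^1); loss: 9·β^2/(1−β).
No profitable deviation ⇔ 4(1−β^2) ≤ 9·β^2, i.e. β^2 ≥ 4/(4+9) = 4/13.
Hence β ≥ (4/13)^(1/2) ≈ 0.555.

0.555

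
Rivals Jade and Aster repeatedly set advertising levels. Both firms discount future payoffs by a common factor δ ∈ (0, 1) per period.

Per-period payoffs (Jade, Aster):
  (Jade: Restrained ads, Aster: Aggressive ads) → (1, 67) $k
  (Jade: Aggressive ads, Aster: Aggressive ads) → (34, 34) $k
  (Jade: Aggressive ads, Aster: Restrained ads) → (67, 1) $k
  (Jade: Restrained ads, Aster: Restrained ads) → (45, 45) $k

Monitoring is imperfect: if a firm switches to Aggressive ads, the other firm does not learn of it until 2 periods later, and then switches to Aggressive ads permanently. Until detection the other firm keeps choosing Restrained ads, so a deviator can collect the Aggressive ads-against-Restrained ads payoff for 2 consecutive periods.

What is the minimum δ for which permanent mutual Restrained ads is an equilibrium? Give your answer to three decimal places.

Deviating for the 2 undetected periods gains 67−45 = 22 per period over cooperation, then loses 45−34 = 11 per period forever once punishment starts.
Gain: 22(1 + δ + … + δ^1); loss: 11·δ^2/(1−δ).
No profitable deviation ⇔ 22(1−δ^2) ≤ 11·δ^2, i.e. δ^2 ≥ 22/(22+11) = 2/3.
Hence δ ≥ (2/3)^(1/2) ≈ 0.816.

0.816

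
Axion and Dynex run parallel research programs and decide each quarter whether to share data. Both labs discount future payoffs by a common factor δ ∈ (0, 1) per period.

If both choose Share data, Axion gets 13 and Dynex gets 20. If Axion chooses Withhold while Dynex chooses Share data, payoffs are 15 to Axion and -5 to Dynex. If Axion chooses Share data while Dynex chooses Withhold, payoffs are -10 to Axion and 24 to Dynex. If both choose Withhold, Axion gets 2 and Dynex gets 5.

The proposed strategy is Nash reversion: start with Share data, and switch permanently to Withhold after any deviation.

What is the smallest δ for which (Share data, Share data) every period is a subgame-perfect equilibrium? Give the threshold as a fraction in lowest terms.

For Axion: deviation gain 15−13 = 2, per-period punishment loss 13−2 = 11. IC gives δ ≥ 2/13.
For Dynex: gain 4, loss 15 per period, so δ ≥ 4/19.
The tighter constraint is Dynex's, so cooperation needs δ ≥ 4/19.

4/19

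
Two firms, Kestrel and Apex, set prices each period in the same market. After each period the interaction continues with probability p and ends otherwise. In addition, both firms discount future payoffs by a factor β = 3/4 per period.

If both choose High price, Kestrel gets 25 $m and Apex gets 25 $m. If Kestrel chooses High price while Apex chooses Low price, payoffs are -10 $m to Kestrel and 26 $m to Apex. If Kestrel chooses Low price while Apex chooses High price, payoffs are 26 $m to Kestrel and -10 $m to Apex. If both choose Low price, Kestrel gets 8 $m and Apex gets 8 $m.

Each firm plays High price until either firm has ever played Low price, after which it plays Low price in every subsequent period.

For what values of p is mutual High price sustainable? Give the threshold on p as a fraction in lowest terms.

With continuation probability p and discount β, the effective per-period discount factor is βp.
Grim-trigger IC: βp ≥ (26−25)/(26−8) = 1/18.
So p ≥ (1/18)/(3/4) = 2/27.

2/27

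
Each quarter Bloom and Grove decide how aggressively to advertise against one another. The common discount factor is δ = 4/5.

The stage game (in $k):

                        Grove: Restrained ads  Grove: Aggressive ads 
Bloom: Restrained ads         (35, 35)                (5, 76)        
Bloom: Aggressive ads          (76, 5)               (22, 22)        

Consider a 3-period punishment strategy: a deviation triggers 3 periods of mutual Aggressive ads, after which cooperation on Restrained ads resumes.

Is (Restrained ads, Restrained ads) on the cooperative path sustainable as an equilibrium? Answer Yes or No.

Comparing payoff streams over the 4 periods until play realigns: cooperate → 35(1+δ+…+δ^3); deviate → 76 + 22(δ+…+δ^3).
Cooperation is sustained iff (35−22)(δ+…+δ^3) ≥ 76−35.
δ+…+δ^3 = 4/5·(1−(4/5)^3)/(1−4/5) = 1.9520, and (76−35)/(35−22) = 3.1538.
1.9520 < 3.1538, so cooperation is not sustainable.

No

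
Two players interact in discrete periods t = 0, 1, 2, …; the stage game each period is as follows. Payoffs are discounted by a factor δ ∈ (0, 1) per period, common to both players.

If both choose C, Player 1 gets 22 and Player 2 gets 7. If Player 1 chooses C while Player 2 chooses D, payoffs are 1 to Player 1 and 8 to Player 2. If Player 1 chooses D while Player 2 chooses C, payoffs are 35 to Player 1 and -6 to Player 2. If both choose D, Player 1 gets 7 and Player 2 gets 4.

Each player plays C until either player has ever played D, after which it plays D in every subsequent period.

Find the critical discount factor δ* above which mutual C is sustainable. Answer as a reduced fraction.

Player 1's threshold: (35−22)/(35−7) = 13/28.
Player 2's threshold: (8−7)/(8−4) = 1/4.
13/28 > 1/4, so Player 1 binds and δ* = 13/28.

13/28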